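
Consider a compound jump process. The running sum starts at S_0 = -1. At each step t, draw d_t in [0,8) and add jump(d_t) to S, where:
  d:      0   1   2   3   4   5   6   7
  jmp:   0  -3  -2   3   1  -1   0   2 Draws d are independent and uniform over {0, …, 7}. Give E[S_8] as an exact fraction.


Outcome values over d=0..7: [0, -3, -2, 3, 1, -1, 0, 2]
Σy = 0, Σy² = 28, M = 8
μ = 0/8 = 0,  σ² = 28/8 − (0)² = 7/2
E[S_8] = -1 + 8·(0) = -1

-1


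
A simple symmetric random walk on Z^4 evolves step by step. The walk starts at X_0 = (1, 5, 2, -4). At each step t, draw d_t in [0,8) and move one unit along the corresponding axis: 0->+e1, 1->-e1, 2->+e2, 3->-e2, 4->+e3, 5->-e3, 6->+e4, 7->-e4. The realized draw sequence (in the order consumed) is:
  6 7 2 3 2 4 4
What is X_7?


(1, 6, 4, -4)

t=0: X=(1, 5, 2, -4), d=6 → +e4, X_1=(1, 5, 2, -3)
t=1: X=(1, 5, 2, -3), d=7 → -e4, X_2=(1, 5, 2, -4)
t=2: X=(1, 5, 2, -4), d=2 → +e2, X_3=(1, 6, 2, -4)
t=3: X=(1, 6, 2, -4), d=3 → -e2, X_4=(1, 5, 2, -4)
t=4: X=(1, 5, 2, -4), d=2 → +e2, X_5=(1, 6, 2, -4)
t=5: X=(1, 6, 2, -4), d=4 → +e3, X_6=(1, 6, 3, -4)
t=6: X=(1, 6, 3, -4), d=4 → +e3, X_7=(1, 6, 4, -4)


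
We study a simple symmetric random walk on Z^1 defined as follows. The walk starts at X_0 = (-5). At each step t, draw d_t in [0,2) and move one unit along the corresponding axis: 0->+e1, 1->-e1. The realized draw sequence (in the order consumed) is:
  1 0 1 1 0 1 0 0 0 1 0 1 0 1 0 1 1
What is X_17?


t=0: X=(-5), d=1 → -e1, X_1=(-6)
t=1: X=(-6), d=0 → +e1, X_2=(-5)
t=2: X=(-5), d=1 → -e1, X_3=(-6)
t=3: X=(-6), d=1 → -e1, X_4=(-7)
t=4: X=(-7), d=0 → +e1, X_5=(-6)
t=5: X=(-6), d=1 → -e1, X_6=(-7)
t=6: X=(-7), d=0 → +e1, X_7=(-6)
t=7: X=(-6), d=0 → +e1, X_8=(-5)
t=8: X=(-5), d=0 → +e1, X_9=(-4)
t=9: X=(-4), d=1 → -e1, X_10=(-5)
t=10: X=(-5), d=0 → +e1, X_11=(-4)
t=11: X=(-4), d=1 → -e1, X_12=(-5)
t=12: X=(-5), d=0 → +e1, X_13=(-4)
t=13: X=(-4), d=1 → -e1, X_14=(-5)
t=14: X=(-5), d=0 → +e1, X_15=(-4)
t=15: X=(-4), d=1 → -e1, X_16=(-5)
t=16: X=(-5), d=1 → -e1, X_17=(-6)

(-6)


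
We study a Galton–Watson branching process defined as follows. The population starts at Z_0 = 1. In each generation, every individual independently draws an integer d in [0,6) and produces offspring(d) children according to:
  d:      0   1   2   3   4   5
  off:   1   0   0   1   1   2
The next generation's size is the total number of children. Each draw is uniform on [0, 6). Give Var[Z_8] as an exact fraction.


1711941171875/2821109907456

Outcome values over d=0..5: [1, 0, 0, 1, 1, 2]
Σy = 5, Σy² = 7, M = 6
μ = 5/6 = 5/6,  σ² = 7/6 − (5/6)² = 17/36
V_0 = 0, E_0 = 1
V_1 = 17/36·E_0 + (5/6)²·V_0 = 17/36;  E_1 = 5/6
V_2 = 17/36·E_1 + (5/6)²·V_1 = 935/1296;  E_2 = 25/36
V_3 = 17/36·E_2 + (5/6)²·V_2 = 38675/46656;  E_3 = 125/216
V_4 = 17/36·E_3 + (5/6)²·V_3 = 1425875/1679616;  E_4 = 625/1296
V_5 = 17/36·E_4 + (5/6)²·V_4 = 49416875/60466176;  E_5 = 3125/7776
V_6 = 17/36·E_5 + (5/6)²·V_5 = 1648521875/2176782336;  E_6 = 15625/46656
V_7 = 17/36·E_6 + (5/6)²·V_6 = 53606046875/78364164096;  E_7 = 78125/279936
V_8 = 17/36·E_7 + (5/6)²·V_7 = 1711941171875/2821109907456;  E_8 = 390625/1679616


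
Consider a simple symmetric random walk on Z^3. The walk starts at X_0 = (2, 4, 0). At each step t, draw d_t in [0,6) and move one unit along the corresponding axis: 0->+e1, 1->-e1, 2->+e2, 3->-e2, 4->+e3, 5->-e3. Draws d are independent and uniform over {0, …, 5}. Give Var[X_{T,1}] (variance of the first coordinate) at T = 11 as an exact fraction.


11/3

Outcome values over d=0..5: [1, -1, 0, 0, 0, 0]
Σy = 0, Σy² = 2, M = 6
μ = 0/6 = 0,  σ² = 2/6 − (0)² = 1/3
Independent increments: Var[X_11] = 11·σ² = 11·(1/3) = 11/3


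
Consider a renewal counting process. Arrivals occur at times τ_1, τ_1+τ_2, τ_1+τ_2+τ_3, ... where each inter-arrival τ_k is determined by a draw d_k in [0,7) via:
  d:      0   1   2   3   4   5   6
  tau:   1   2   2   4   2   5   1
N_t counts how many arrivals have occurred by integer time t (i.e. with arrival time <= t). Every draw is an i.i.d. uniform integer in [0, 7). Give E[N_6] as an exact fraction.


Inter-arrival values over d=0..6: [1, 2, 2, 4, 2, 5, 1]
Each d has probability 1/7, so the pmf of τ is: f(1) = 2/7, f(2) = 3/7, f(4) = 1/7, f(5) = 1/7
Renewal equation for m(n) = E[N_n]: condition on τ_1 = k (if k <= n, one arrival plus a fresh copy on the remaining n−k steps): m(n) = F(n) + Σ_{k<=n} f(k)·m(n−k), where F(n) = P(τ <= n) and m(0) = 0
m(1) = F(1) = 2/7
m(2) = F(2) + f(1)·m(1) = 5/7 + 2/7·2/7 = 39/49
m(3) = F(3) + f(1)·m(2) + f(2)·m(1) = 5/7 + 2/7·39/49 + 3/7·2/7 = 365/343
m(4) = F(4) + f(1)·m(3) + f(2)·m(2) = 6/7 + 2/7·365/343 + 3/7·39/49 = 3607/2401
m(5) = F(5) + f(1)·m(4) + f(2)·m(3) + f(4)·m(1) = 1 + 2/7·3607/2401 + 3/7·365/343 + 1/7·2/7 = 32372/16807
m(6) = F(6) + f(1)·m(5) + f(2)·m(4) + f(4)·m(2) + f(5)·m(1) = 1 + 2/7·32372/16807 + 3/7·3607/2401 + 1/7·39/49 + 1/7·2/7 = 276319/117649
E[N_6] = m(6) = 276319/117649

276319/117649


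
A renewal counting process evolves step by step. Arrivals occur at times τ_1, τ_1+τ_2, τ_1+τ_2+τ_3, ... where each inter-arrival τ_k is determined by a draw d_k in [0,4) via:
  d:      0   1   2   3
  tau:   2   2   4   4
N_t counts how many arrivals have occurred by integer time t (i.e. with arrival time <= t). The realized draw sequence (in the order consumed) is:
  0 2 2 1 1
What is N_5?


draw d_1=0: τ_1=2, arrival time A_1=2
draw d_2=2: τ_2=4, arrival time A_2=6
draw d_3=2: τ_3=4, arrival time A_3=10
draw d_4=1: τ_4=2, arrival time A_4=12
draw d_5=1: τ_5=2, arrival time A_5=14
N_t over t=0..5: 0:0 1:0 2:1 3:1 4:1 5:1

1


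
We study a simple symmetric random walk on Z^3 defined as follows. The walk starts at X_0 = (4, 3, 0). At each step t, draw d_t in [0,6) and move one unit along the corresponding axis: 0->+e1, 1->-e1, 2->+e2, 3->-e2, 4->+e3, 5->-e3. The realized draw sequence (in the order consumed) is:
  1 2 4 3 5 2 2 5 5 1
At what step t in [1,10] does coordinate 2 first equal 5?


t=0: X=(4, 3, 0), d=1 → -e1, X_1=(3, 3, 0)
t=1: X=(3, 3, 0), d=2 → +e2, X_2=(3, 4, 0)
t=2: X=(3, 4, 0), d=4 → +e3, X_3=(3, 4, 1)
t=3: X=(3, 4, 1), d=3 → -e2, X_4=(3, 3, 1)
t=4: X=(3, 3, 1), d=5 → -e3, X_5=(3, 3, 0)
t=5: X=(3, 3, 0), d=2 → +e2, X_6=(3, 4, 0)
t=6: X=(3, 4, 0), d=2 → +e2, X_7=(3, 5, 0)
t=7: X=(3, 5, 0), d=5 → -e3, X_8=(3, 5, -1)
t=8: X=(3, 5, -1), d=5 → -e3, X_9=(3, 5, -2)
t=9: X=(3, 5, -2), d=1 → -e1, X_10=(2, 5, -2)

7


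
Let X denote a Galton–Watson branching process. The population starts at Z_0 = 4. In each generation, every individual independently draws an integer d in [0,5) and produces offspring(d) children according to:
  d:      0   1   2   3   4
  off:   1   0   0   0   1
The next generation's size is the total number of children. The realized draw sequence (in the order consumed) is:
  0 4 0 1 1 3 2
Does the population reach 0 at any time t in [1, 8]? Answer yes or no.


gen 0: Z_0=4, draws=[0, 4, 0, 1], offspring=[1, 1, 1, 0], Z_1=3
gen 1: Z_1=3, draws=[1, 3, 2], offspring=[0, 0, 0], Z_2=0
gen 2: Z_2=0, draws=[], offspring=[], Z_3=0
gen 3: Z_3=0, draws=[], offspring=[], Z_4=0
gen 4: Z_4=0, draws=[], offspring=[], Z_5=0
gen 5: Z_5=0, draws=[], offspring=[], Z_6=0
gen 6: Z_6=0, draws=[], offspring=[], Z_7=0
gen 7: Z_7=0, draws=[], offspring=[], Z_8=0

yes


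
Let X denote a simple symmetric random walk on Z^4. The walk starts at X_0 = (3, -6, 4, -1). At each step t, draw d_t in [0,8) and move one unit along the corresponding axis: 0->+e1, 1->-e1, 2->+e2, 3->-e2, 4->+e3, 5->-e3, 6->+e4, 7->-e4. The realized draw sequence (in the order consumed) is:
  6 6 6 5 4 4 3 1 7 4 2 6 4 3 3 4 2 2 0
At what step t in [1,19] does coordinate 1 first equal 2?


8

t=0: X=(3, -6, 4, -1), d=6 → +e4, X_1=(3, -6, 4, 0)
t=1: X=(3, -6, 4, 0), d=6 → +e4, X_2=(3, -6, 4, 1)
t=2: X=(3, -6, 4, 1), d=6 → +e4, X_3=(3, -6, 4, 2)
t=3: X=(3, -6, 4, 2), d=5 → -e3, X_4=(3, -6, 3, 2)
t=4: X=(3, -6, 3, 2), d=4 → +e3, X_5=(3, -6, 4, 2)
t=5: X=(3, -6, 4, 2), d=4 → +e3, X_6=(3, -6, 5, 2)
t=6: X=(3, -6, 5, 2), d=3 → -e2, X_7=(3, -7, 5, 2)
t=7: X=(3, -7, 5, 2), d=1 → -e1, X_8=(2, -7, 5, 2)
t=8: X=(2, -7, 5, 2), d=7 → -e4, X_9=(2, -7, 5, 1)
t=9: X=(2, -7, 5, 1), d=4 → +e3, X_10=(2, -7, 6, 1)
t=10: X=(2, -7, 6, 1), d=2 → +e2, X_11=(2, -6, 6, 1)
t=11: X=(2, -6, 6, 1), d=6 → +e4, X_12=(2, -6, 6, 2)
t=12: X=(2, -6, 6, 2), d=4 → +e3, X_13=(2, -6, 7, 2)
t=13: X=(2, -6, 7, 2), d=3 → -e2, X_14=(2, -7, 7, 2)
t=14: X=(2, -7, 7, 2), d=3 → -e2, X_15=(2, -8, 7, 2)
t=15: X=(2, -8, 7, 2), d=4 → +e3, X_16=(2, -8, 8, 2)
t=16: X=(2, -8, 8, 2), d=2 → +e2, X_17=(2, -7, 8, 2)
t=17: X=(2, -7, 8, 2), d=2 → +e2, X_18=(2, -6, 8, 2)
t=18: X=(2, -6, 8, 2), d=0 → +e1, X_19=(3, -6, 8, 2)


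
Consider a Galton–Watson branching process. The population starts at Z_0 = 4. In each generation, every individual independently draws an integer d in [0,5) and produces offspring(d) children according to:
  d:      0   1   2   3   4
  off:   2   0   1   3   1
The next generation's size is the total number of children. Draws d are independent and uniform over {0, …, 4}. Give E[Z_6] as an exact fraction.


Outcome values over d=0..4: [2, 0, 1, 3, 1]
Σy = 7, Σy² = 15, M = 5
μ = 7/5 = 7/5,  σ² = 15/5 − (7/5)² = 26/25
E[Z_0] = 4
E[Z_1] = 7/5·E[Z_0] = 28/5
E[Z_2] = 7/5·E[Z_1] = 196/25
E[Z_3] = 7/5·E[Z_2] = 1372/125
E[Z_4] = 7/5·E[Z_3] = 9604/625
E[Z_5] = 7/5·E[Z_4] = 67228/3125
E[Z_6] = 7/5·E[Z_5] = 470596/15625

470596/15625


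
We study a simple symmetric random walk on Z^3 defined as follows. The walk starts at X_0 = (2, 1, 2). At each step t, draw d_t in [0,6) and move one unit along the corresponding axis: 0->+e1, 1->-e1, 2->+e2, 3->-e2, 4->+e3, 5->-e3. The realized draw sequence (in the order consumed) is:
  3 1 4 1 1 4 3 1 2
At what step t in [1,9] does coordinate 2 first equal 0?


t=0: X=(2, 1, 2), d=3 → -e2, X_1=(2, 0, 2)
t=1: X=(2, 0, 2), d=1 → -e1, X_2=(1, 0, 2)
t=2: X=(1, 0, 2), d=4 → +e3, X_3=(1, 0, 3)
t=3: X=(1, 0, 3), d=1 → -e1, X_4=(0, 0, 3)
t=4: X=(0, 0, 3), d=1 → -e1, X_5=(-1, 0, 3)
t=5: X=(-1, 0, 3), d=4 → +e3, X_6=(-1, 0, 4)
t=6: X=(-1, 0, 4), d=3 → -e2, X_7=(-1, -1, 4)
t=7: X=(-1, -1, 4), d=1 → -e1, X_8=(-2, -1, 4)
t=8: X=(-2, -1, 4), d=2 → +e2, X_9=(-2, 0, 4)

1


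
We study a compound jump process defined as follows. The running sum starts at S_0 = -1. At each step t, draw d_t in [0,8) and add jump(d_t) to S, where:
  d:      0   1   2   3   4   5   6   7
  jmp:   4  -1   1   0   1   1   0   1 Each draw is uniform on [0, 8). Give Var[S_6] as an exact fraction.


357/32

Outcome values over d=0..7: [4, -1, 1, 0, 1, 1, 0, 1]
Σy = 7, Σy² = 21, M = 8
μ = 7/8 = 7/8,  σ² = 21/8 − (7/8)² = 119/64
Independent increments: Var[S_6] = 6·σ² = 6·(119/64) = 357/32


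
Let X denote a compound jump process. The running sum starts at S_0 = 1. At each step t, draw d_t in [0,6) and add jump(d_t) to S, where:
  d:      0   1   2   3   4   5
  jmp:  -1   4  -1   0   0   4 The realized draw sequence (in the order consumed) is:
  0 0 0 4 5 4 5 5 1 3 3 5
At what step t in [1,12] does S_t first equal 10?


8

t=0: S=1, d=0, jump=-1, S_1=0
t=1: S=0, d=0, jump=-1, S_2=-1
t=2: S=-1, d=0, jump=-1, S_3=-2
t=3: S=-2, d=4, jump=0, S_4=-2
t=4: S=-2, d=5, jump=4, S_5=2
t=5: S=2, d=4, jump=0, S_6=2
t=6: S=2, d=5, jump=4, S_7=6
t=7: S=6, d=5, jump=4, S_8=10
t=8: S=10, d=1, jump=4, S_9=14
t=9: S=14, d=3, jump=0, S_10=14
t=10: S=14, d=3, jump=0, S_11=14
t=11: S=14, d=5, jump=4, S_12=18


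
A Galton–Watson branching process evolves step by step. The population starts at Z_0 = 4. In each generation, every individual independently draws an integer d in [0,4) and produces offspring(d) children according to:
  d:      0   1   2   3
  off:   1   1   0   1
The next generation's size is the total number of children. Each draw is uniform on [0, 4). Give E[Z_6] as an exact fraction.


Outcome values over d=0..3: [1, 1, 0, 1]
Σy = 3, Σy² = 3, M = 4
μ = 3/4 = 3/4,  σ² = 3/4 − (3/4)² = 3/16
E[Z_0] = 4
E[Z_1] = 3/4·E[Z_0] = 3
E[Z_2] = 3/4·E[Z_1] = 9/4
E[Z_3] = 3/4·E[Z_2] = 27/16
E[Z_4] = 3/4·E[Z_3] = 81/64
E[Z_5] = 3/4·E[Z_4] = 243/256
E[Z_6] = 3/4·E[Z_5] = 729/1024

729/1024


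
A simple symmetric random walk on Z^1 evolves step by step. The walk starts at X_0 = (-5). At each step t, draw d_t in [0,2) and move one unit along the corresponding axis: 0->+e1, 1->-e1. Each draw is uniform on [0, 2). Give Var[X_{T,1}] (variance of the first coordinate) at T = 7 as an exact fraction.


7

Outcome values over d=0..1: [1, -1]
Σy = 0, Σy² = 2, M = 2
μ = 0/2 = 0,  σ² = 2/2 − (0)² = 1
Independent increments: Var[X_7] = 7·σ² = 7·(1) = 7


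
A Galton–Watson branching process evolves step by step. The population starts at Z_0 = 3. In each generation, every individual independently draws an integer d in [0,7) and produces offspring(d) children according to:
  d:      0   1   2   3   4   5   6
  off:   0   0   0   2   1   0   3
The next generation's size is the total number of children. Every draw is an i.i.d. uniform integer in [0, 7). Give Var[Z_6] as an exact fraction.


Outcome values over d=0..6: [0, 0, 0, 2, 1, 0, 3]
Σy = 6, Σy² = 14, M = 7
μ = 6/7 = 6/7,  σ² = 14/7 − (6/7)² = 62/49
V_0 = 0, E_0 = 3
V_1 = 62/49·E_0 + (6/7)²·V_0 = 186/49;  E_1 = 18/7
V_2 = 62/49·E_1 + (6/7)²·V_1 = 14508/2401;  E_2 = 108/49
V_3 = 62/49·E_2 + (6/7)²·V_2 = 850392/117649;  E_3 = 648/343
V_4 = 62/49·E_3 + (6/7)²·V_3 = 44394480/5764801;  E_4 = 3888/2401
V_5 = 62/49·E_4 + (6/7)²·V_4 = 2176976736/282475249;  E_5 = 23328/16807
V_6 = 62/49·E_5 + (6/7)²·V_5 = 102679731648/13841287201;  E_6 = 139968/117649

102679731648/13841287201


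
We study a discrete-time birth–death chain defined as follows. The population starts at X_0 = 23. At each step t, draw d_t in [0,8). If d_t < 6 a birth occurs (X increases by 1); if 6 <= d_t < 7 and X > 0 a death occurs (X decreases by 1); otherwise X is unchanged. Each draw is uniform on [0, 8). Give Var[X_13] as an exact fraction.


X can drop by at most 1 per step and X_0 = 23 > T = 13, so X_t >= 23 − t >= 10 > 0 for every t <= 13: the floor at 0 (the 'and X > 0' condition) never binds. Hence X_13 = X_0 + Σ_{t<13} Y_t with i.i.d. increments Y_t = y(d_t) ∈ {+1, −1, 0}.
Outcome values over d=0..7: [1, 1, 1, 1, 1, 1, -1, 0]
Σy = 5, Σy² = 7, M = 8
μ = 5/8 = 5/8,  σ² = 7/8 − (5/8)² = 31/64
Independent increments: Var[X_13] = 13·σ² = 13·(31/64) = 403/64

403/64


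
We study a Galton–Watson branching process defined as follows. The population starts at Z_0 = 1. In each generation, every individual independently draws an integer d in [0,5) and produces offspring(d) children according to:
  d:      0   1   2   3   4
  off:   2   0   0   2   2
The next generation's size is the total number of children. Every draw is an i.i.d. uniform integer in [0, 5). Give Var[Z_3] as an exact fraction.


Outcome values over d=0..4: [2, 0, 0, 2, 2]
Σy = 6, Σy² = 12, M = 5
μ = 6/5 = 6/5,  σ² = 12/5 − (6/5)² = 24/25
V_0 = 0, E_0 = 1
V_1 = 24/25·E_0 + (6/5)²·V_0 = 24/25;  E_1 = 6/5
V_2 = 24/25·E_1 + (6/5)²·V_1 = 1584/625;  E_2 = 36/25
V_3 = 24/25·E_2 + (6/5)²·V_2 = 78624/15625;  E_3 = 216/125

78624/15625


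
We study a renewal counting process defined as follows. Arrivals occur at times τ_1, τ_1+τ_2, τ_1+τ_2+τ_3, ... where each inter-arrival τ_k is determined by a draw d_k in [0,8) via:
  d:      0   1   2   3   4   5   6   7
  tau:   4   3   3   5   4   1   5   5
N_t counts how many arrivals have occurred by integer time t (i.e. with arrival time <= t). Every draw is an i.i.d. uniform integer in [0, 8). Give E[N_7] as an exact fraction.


Inter-arrival values over d=0..7: [4, 3, 3, 5, 4, 1, 5, 5]
Each d has probability 1/8, so the pmf of τ is: f(1) = 1/8, f(3) = 1/4, f(4) = 1/4, f(5) = 3/8
Renewal equation for m(n) = E[N_n]: condition on τ_1 = k (if k <= n, one arrival plus a fresh copy on the remaining n−k steps): m(n) = F(n) + Σ_{k<=n} f(k)·m(n−k), where F(n) = P(τ <= n) and m(0) = 0
m(1) = F(1) = 1/8
m(2) = F(2) + f(1)·m(1) = 1/8 + 1/8·1/8 = 9/64
m(3) = F(3) + f(1)·m(2) = 3/8 + 1/8·9/64 = 201/512
m(4) = F(4) + f(1)·m(3) + f(3)·m(1) = 5/8 + 1/8·201/512 + 1/4·1/8 = 2889/4096
m(5) = F(5) + f(1)·m(4) + f(3)·m(2) + f(4)·m(1) = 1 + 1/8·2889/4096 + 1/4·9/64 + 1/4·1/8 = 37833/32768
m(6) = F(6) + f(1)·m(5) + f(3)·m(3) + f(4)·m(2) + f(5)·m(1) = 1 + 1/8·37833/32768 + 1/4·201/512 + 1/4·9/64 + 3/8·1/8 = 347209/262144
m(7) = F(7) + f(1)·m(6) + f(3)·m(4) + f(4)·m(3) + f(5)·m(2) = 1 + 1/8·347209/262144 + 1/4·2889/4096 + 1/4·201/512 + 3/8·9/64 = 3130569/2097152
E[N_7] = m(7) = 3130569/2097152

3130569/2097152


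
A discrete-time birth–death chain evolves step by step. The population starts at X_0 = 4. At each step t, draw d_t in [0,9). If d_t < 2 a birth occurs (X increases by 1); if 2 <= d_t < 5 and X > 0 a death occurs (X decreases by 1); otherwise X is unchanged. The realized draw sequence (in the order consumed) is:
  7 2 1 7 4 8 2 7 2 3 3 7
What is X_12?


0

t=0: X=4, d=7 → hold, X_1=4
t=1: X=4, d=2 → death, X_2=3
t=2: X=3, d=1 → birth, X_3=4
t=3: X=4, d=7 → hold, X_4=4
t=4: X=4, d=4 → death, X_5=3
t=5: X=3, d=8 → hold, X_6=3
t=6: X=3, d=2 → death, X_7=2
t=7: X=2, d=7 → hold, X_8=2
t=8: X=2, d=2 → death, X_9=1
t=9: X=1, d=3 → death, X_10=0
t=10: X=0, d=3 → hold, X_11=0
t=11: X=0, d=7 → hold, X_12=0


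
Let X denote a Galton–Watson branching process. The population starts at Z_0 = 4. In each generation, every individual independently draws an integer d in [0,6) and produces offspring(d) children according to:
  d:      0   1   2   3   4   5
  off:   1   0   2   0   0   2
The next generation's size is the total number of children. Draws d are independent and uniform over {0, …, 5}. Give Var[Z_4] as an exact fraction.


Outcome values over d=0..5: [1, 0, 2, 0, 0, 2]
Σy = 5, Σy² = 9, M = 6
μ = 5/6 = 5/6,  σ² = 9/6 − (5/6)² = 29/36
V_0 = 0, E_0 = 4
V_1 = 29/36·E_0 + (5/6)²·V_0 = 29/9;  E_1 = 10/3
V_2 = 29/36·E_1 + (5/6)²·V_1 = 1595/324;  E_2 = 25/9
V_3 = 29/36·E_2 + (5/6)²·V_2 = 65975/11664;  E_3 = 125/54
V_4 = 29/36·E_3 + (5/6)²·V_3 = 2432375/419904;  E_4 = 625/324

2432375/419904


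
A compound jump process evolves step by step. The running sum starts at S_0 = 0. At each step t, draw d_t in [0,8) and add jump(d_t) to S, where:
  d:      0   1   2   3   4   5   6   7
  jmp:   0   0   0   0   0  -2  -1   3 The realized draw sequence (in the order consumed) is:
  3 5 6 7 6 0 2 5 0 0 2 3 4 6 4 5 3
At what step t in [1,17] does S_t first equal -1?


5

t=0: S=0, d=3, jump=0, S_1=0
t=1: S=0, d=5, jump=-2, S_2=-2
t=2: S=-2, d=6, jump=-1, S_3=-3
t=3: S=-3, d=7, jump=3, S_4=0
t=4: S=0, d=6, jump=-1, S_5=-1
t=5: S=-1, d=0, jump=0, S_6=-1
t=6: S=-1, d=2, jump=0, S_7=-1
t=7: S=-1, d=5, jump=-2, S_8=-3
t=8: S=-3, d=0, jump=0, S_9=-3
t=9: S=-3, d=0, jump=0, S_10=-3
t=10: S=-3, d=2, jump=0, S_11=-3
t=11: S=-3, d=3, jump=0, S_12=-3
t=12: S=-3, d=4, jump=0, S_13=-3
t=13: S=-3, d=6, jump=-1, S_14=-4
t=14: S=-4, d=4, jump=0, S_15=-4
t=15: S=-4, d=5, jump=-2, S_16=-6
t=16: S=-6, d=3, jump=0, S_17=-6


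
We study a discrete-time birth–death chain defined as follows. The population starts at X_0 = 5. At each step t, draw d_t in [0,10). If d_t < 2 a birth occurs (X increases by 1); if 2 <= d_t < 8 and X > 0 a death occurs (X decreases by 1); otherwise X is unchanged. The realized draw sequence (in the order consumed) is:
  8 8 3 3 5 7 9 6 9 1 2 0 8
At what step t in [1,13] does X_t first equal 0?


t=0: X=5, d=8 → hold, X_1=5
t=1: X=5, d=8 → hold, X_2=5
t=2: X=5, d=3 → death, X_3=4
t=3: X=4, d=3 → death, X_4=3
t=4: X=3, d=5 → death, X_5=2
t=5: X=2, d=7 → death, X_6=1
t=6: X=1, d=9 → hold, X_7=1
t=7: X=1, d=6 → death, X_8=0
t=8: X=0, d=9 → hold, X_9=0
t=9: X=0, d=1 → birth, X_10=1
t=10: X=1, d=2 → death, X_11=0
t=11: X=0, d=0 → birth, X_12=1
t=12: X=1, d=8 → hold, X_13=1

8


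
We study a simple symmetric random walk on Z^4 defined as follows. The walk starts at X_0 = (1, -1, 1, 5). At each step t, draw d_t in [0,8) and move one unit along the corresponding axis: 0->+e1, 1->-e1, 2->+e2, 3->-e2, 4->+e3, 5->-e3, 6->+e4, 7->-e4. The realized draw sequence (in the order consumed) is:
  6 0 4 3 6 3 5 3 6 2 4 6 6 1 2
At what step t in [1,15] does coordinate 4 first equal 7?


5

t=0: X=(1, -1, 1, 5), d=6 → +e4, X_1=(1, -1, 1, 6)
t=1: X=(1, -1, 1, 6), d=0 → +e1, X_2=(2, -1, 1, 6)
t=2: X=(2, -1, 1, 6), d=4 → +e3, X_3=(2, -1, 2, 6)
t=3: X=(2, -1, 2, 6), d=3 → -e2, X_4=(2, -2, 2, 6)
t=4: X=(2, -2, 2, 6), d=6 → +e4, X_5=(2, -2, 2, 7)
t=5: X=(2, -2, 2, 7), d=3 → -e2, X_6=(2, -3, 2, 7)
t=6: X=(2, -3, 2, 7), d=5 → -e3, X_7=(2, -3, 1, 7)
t=7: X=(2, -3, 1, 7), d=3 → -e2, X_8=(2, -4, 1, 7)
t=8: X=(2, -4, 1, 7), d=6 → +e4, X_9=(2, -4, 1, 8)
t=9: X=(2, -4, 1, 8), d=2 → +e2, X_10=(2, -3, 1, 8)
t=10: X=(2, -3, 1, 8), d=4 → +e3, X_11=(2, -3, 2, 8)
t=11: X=(2, -3, 2, 8), d=6 → +e4, X_12=(2, -3, 2, 9)
t=12: X=(2, -3, 2, 9), d=6 → +e4, X_13=(2, -3, 2, 10)
t=13: X=(2, -3, 2, 10), d=1 → -e1, X_14=(1, -3, 2, 10)
t=14: X=(1, -3, 2, 10), d=2 → +e2, X_15=(1, -2, 2, 10)


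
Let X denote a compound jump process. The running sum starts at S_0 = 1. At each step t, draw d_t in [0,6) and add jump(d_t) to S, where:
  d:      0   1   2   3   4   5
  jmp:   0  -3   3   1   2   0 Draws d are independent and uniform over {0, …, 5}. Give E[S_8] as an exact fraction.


5

Outcome values over d=0..5: [0, -3, 3, 1, 2, 0]
Σy = 3, Σy² = 23, M = 6
μ = 3/6 = 1/2,  σ² = 23/6 − (1/2)² = 43/12
E[S_8] = 1 + 8·(1/2) = 5


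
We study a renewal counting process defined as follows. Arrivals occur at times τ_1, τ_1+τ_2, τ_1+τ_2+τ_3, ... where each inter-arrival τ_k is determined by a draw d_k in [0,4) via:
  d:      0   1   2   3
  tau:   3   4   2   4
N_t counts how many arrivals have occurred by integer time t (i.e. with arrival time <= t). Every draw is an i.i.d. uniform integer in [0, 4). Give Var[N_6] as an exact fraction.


Inter-arrival values over d=0..3: [3, 4, 2, 4]
Each d has probability 1/4, so the pmf of τ is: f(2) = 1/4, f(3) = 1/4, f(4) = 1/2
Let p_n(j) = P(N_n = j), with p_0 = [1]. Condition on τ_1: p_n(0) = P(τ > n), and for j >= 1, p_n(j) = Σ_{k<=n} f(k)·p_{n−k}(j−1)
p_1 = [1]  (j = 0)
p_2 = [3/4, 1/4]  (j = 0..1)
p_3 = [1/2, 1/2]  (j = 0..1)
p_4 = [0, 15/16, 1/16]  (j = 0..2)
p_5 = [0, 13/16, 3/16]  (j = 0..2)
p_6 = [0, 1/2, 31/64, 1/64]  (j = 0..3)
E[N_6] = Σ j·p_6(j) = 97/64;  E[N_6²] = Σ j²·p_6(j) = 165/64
Var[N_6] = 165/64 − (97/64)² = 1151/4096

1151/4096


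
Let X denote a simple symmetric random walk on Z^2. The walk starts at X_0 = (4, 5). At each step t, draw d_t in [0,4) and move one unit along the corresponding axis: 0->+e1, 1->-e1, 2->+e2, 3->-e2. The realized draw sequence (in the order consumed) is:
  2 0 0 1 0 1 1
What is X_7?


t=0: X=(4, 5), d=2 → +e2, X_1=(4, 6)
t=1: X=(4, 6), d=0 → +e1, X_2=(5, 6)
t=2: X=(5, 6), d=0 → +e1, X_3=(6, 6)
t=3: X=(6, 6), d=1 → -e1, X_4=(5, 6)
t=4: X=(5, 6), d=0 → +e1, X_5=(6, 6)
t=5: X=(6, 6), d=1 → -e1, X_6=(5, 6)
t=6: X=(5, 6), d=1 → -e1, X_7=(4, 6)

(4, 6)


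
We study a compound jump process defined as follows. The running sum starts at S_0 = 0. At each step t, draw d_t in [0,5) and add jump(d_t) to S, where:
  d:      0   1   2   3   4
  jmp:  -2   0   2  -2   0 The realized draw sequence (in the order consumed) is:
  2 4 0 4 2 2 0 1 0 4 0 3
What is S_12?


-4

t=0: S=0, d=2, jump=2, S_1=2
t=1: S=2, d=4, jump=0, S_2=2
t=2: S=2, d=0, jump=-2, S_3=0
t=3: S=0, d=4, jump=0, S_4=0
t=4: S=0, d=2, jump=2, S_5=2
t=5: S=2, d=2, jump=2, S_6=4
t=6: S=4, d=0, jump=-2, S_7=2
t=7: S=2, d=1, jump=0, S_8=2
t=8: S=2, d=0, jump=-2, S_9=0
t=9: S=0, d=4, jump=0, S_10=0
t=10: S=0, d=0, jump=-2, S_11=-2
t=11: S=-2, d=3, jump=-2, S_12=-4


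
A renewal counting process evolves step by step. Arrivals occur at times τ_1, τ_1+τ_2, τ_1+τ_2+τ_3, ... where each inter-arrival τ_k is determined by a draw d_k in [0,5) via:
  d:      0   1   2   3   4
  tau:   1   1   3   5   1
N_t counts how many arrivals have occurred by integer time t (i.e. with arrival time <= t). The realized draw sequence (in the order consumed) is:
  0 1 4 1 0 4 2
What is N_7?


draw d_1=0: τ_1=1, arrival time A_1=1
draw d_2=1: τ_2=1, arrival time A_2=2
draw d_3=4: τ_3=1, arrival time A_3=3
draw d_4=1: τ_4=1, arrival time A_4=4
draw d_5=0: τ_5=1, arrival time A_5=5
draw d_6=4: τ_6=1, arrival time A_6=6
draw d_7=2: τ_7=3, arrival time A_7=9
N_t over t=0..7: 0:0 1:1 2:2 3:3 4:4 5:5 6:6 7:6

6


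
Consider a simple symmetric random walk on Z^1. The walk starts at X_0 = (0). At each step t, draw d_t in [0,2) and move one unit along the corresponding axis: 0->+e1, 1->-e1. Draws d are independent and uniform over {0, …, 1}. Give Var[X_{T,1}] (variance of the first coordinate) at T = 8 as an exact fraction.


8

Outcome values over d=0..1: [1, -1]
Σy = 0, Σy² = 2, M = 2
μ = 0/2 = 0,  σ² = 2/2 − (0)² = 1
Independent increments: Var[X_8] = 8·σ² = 8·(1) = 8


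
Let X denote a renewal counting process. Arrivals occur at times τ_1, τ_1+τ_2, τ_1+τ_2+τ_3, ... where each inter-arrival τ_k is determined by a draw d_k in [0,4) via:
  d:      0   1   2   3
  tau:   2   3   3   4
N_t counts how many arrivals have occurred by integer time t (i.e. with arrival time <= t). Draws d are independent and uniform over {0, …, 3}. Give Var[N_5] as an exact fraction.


55/256

Inter-arrival values over d=0..3: [2, 3, 3, 4]
Each d has probability 1/4, so the pmf of τ is: f(2) = 1/4, f(3) = 1/2, f(4) = 1/4
Let p_n(j) = P(N_n = j), with p_0 = [1]. Condition on τ_1: p_n(0) = P(τ > n), and for j >= 1, p_n(j) = Σ_{k<=n} f(k)·p_{n−k}(j−1)
p_1 = [1]  (j = 0)
p_2 = [3/4, 1/4]  (j = 0..1)
p_3 = [1/4, 3/4]  (j = 0..1)
p_4 = [0, 15/16, 1/16]  (j = 0..2)
p_5 = [0, 11/16, 5/16]  (j = 0..2)
E[N_5] = Σ j·p_5(j) = 21/16;  E[N_5²] = Σ j²·p_5(j) = 31/16
Var[N_5] = 31/16 − (21/16)² = 55/256


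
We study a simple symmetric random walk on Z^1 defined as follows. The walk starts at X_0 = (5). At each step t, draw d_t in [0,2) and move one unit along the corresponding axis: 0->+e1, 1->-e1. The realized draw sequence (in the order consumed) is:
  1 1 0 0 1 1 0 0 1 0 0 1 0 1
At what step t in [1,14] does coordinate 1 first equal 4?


1

t=0: X=(5), d=1 → -e1, X_1=(4)
t=1: X=(4), d=1 → -e1, X_2=(3)
t=2: X=(3), d=0 → +e1, X_3=(4)
t=3: X=(4), d=0 → +e1, X_4=(5)
t=4: X=(5), d=1 → -e1, X_5=(4)
t=5: X=(4), d=1 → -e1, X_6=(3)
t=6: X=(3), d=0 → +e1, X_7=(4)
t=7: X=(4), d=0 → +e1, X_8=(5)
t=8: X=(5), d=1 → -e1, X_9=(4)
t=9: X=(4), d=0 → +e1, X_10=(5)
t=10: X=(5), d=0 → +e1, X_11=(6)
t=11: X=(6), d=1 → -e1, X_12=(5)
t=12: X=(5), d=0 → +e1, X_13=(6)
t=13: X=(6), d=1 → -e1, X_14=(5)


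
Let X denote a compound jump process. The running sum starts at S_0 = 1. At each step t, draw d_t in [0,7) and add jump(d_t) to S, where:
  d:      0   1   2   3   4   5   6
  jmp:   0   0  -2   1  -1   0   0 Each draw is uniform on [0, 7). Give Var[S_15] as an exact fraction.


Outcome values over d=0..6: [0, 0, -2, 1, -1, 0, 0]
Σy = -2, Σy² = 6, M = 7
μ = -2/7 = -2/7,  σ² = 6/7 − (-2/7)² = 38/49
Independent increments: Var[S_15] = 15·σ² = 15·(38/49) = 570/49

570/49


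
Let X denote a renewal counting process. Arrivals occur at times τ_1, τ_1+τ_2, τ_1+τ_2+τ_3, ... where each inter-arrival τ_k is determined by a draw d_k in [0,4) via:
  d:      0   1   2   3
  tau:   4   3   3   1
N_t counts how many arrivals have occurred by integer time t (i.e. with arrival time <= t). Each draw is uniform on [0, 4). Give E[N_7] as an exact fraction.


38389/16384

Inter-arrival values over d=0..3: [4, 3, 3, 1]
Each d has probability 1/4, so the pmf of τ is: f(1) = 1/4, f(3) = 1/2, f(4) = 1/4
Renewal equation for m(n) = E[N_n]: condition on τ_1 = k (if k <= n, one arrival plus a fresh copy on the remaining n−k steps): m(n) = F(n) + Σ_{k<=n} f(k)·m(n−k), where F(n) = P(τ <= n) and m(0) = 0
m(1) = F(1) = 1/4
m(2) = F(2) + f(1)·m(1) = 1/4 + 1/4·1/4 = 5/16
m(3) = F(3) + f(1)·m(2) = 3/4 + 1/4·5/16 = 53/64
m(4) = F(4) + f(1)·m(3) + f(3)·m(1) = 1 + 1/4·53/64 + 1/2·1/4 = 341/256
m(5) = F(5) + f(1)·m(4) + f(3)·m(2) + f(4)·m(1) = 1 + 1/4·341/256 + 1/2·5/16 + 1/4·1/4 = 1589/1024
m(6) = F(6) + f(1)·m(5) + f(3)·m(3) + f(4)·m(2) = 1 + 1/4·1589/1024 + 1/2·53/64 + 1/4·5/16 = 7701/4096
m(7) = F(7) + f(1)·m(6) + f(3)·m(4) + f(4)·m(3) = 1 + 1/4·7701/4096 + 1/2·341/256 + 1/4·53/64 = 38389/16384
E[N_7] = m(7) = 38389/16384


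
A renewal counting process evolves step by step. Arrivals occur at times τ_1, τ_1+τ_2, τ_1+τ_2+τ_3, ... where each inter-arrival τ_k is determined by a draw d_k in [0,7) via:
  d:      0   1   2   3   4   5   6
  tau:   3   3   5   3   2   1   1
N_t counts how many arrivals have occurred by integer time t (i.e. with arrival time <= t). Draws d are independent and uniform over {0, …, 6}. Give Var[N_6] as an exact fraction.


9497475686/13841287201

Inter-arrival values over d=0..6: [3, 3, 5, 3, 2, 1, 1]
Each d has probability 1/7, so the pmf of τ is: f(1) = 2/7, f(2) = 1/7, f(3) = 3/7, f(5) = 1/7
Let p_n(j) = P(N_n = j), with p_0 = [1]. Condition on τ_1: p_n(0) = P(τ > n), and for j >= 1, p_n(j) = Σ_{k<=n} f(k)·p_{n−k}(j−1)
p_1 = [5/7, 2/7]  (j = 0..1)
p_2 = [4/7, 17/49, 4/49]  (j = 0..2)
p_3 = [1/7, 34/49, 48/343, 8/343]  (j = 0..3)
p_4 = [1/7, 3/7, 127/343, 124/2401, 16/2401]  (j = 0..4)
p_5 = [0, 22/49, 127/343, 386/2401, 304/16807, 32/16807]  (j = 0..5)
p_6 = [0, 9/49, 181/343, 75/343, 152/2401, 720/117649, 64/117649]  (j = 0..6)
E[N_6] = Σ j·p_6(j) = 256726/117649;  E[N_6²] = Σ j²·p_6(j) = 640938/117649
Var[N_6] = 640938/117649 − (256726/117649)² = 9497475686/13841287201


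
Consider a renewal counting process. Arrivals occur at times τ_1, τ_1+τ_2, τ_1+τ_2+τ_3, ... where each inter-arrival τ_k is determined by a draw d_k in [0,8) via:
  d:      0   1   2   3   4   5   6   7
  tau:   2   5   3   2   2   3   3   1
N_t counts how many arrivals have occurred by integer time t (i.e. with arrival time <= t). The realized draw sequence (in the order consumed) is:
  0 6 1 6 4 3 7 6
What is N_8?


draw d_1=0: τ_1=2, arrival time A_1=2
draw d_2=6: τ_2=3, arrival time A_2=5
draw d_3=1: τ_3=5, arrival time A_3=10
draw d_4=6: τ_4=3, arrival time A_4=13
draw d_5=4: τ_5=2, arrival time A_5=15
draw d_6=3: τ_6=2, arrival time A_6=17
draw d_7=7: τ_7=1, arrival time A_7=18
draw d_8=6: τ_8=3, arrival time A_8=21
N_t over t=0..8: 0:0 1:0 2:1 3:1 4:1 5:2 6:2 7:2 8:2

2


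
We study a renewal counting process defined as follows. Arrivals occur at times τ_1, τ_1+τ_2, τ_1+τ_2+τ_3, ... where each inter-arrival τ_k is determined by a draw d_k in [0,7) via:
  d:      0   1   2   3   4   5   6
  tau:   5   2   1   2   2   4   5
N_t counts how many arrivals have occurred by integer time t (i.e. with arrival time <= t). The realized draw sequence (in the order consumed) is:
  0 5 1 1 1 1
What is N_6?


1

draw d_1=0: τ_1=5, arrival time A_1=5
draw d_2=5: τ_2=4, arrival time A_2=9
draw d_3=1: τ_3=2, arrival time A_3=11
draw d_4=1: τ_4=2, arrival time A_4=13
draw d_5=1: τ_5=2, arrival time A_5=15
draw d_6=1: τ_6=2, arrival time A_6=17
N_t over t=0..6: 0:0 1:0 2:0 3:0 4:0 5:1 6:1


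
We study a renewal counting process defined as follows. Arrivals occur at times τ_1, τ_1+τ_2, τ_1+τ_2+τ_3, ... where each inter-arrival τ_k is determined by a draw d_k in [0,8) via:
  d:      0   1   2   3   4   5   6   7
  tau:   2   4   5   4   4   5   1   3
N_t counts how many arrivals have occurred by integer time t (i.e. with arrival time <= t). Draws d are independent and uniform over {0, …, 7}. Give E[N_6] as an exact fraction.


Inter-arrival values over d=0..7: [2, 4, 5, 4, 4, 5, 1, 3]
Each d has probability 1/8, so the pmf of τ is: f(1) = 1/8, f(2) = 1/8, f(3) = 1/8, f(4) = 3/8, f(5) = 1/4
Renewal equation for m(n) = E[N_n]: condition on τ_1 = k (if k <= n, one arrival plus a fresh copy on the remaining n−k steps): m(n) = F(n) + Σ_{k<=n} f(k)·m(n−k), where F(n) = P(τ <= n) and m(0) = 0
m(1) = F(1) = 1/8
m(2) = F(2) + f(1)·m(1) = 1/4 + 1/8·1/8 = 17/64
m(3) = F(3) + f(1)·m(2) + f(2)·m(1) = 3/8 + 1/8·17/64 + 1/8·1/8 = 217/512
m(4) = F(4) + f(1)·m(3) + f(2)·m(2) + f(3)·m(1) = 3/4 + 1/8·217/512 + 1/8·17/64 + 1/8·1/8 = 3489/4096
m(5) = F(5) + f(1)·m(4) + f(2)·m(3) + f(3)·m(2) + f(4)·m(1) = 1 + 1/8·3489/4096 + 1/8·217/512 + 1/8·17/64 + 3/8·1/8 = 40617/32768
m(6) = F(6) + f(1)·m(5) + f(2)·m(4) + f(3)·m(3) + f(4)·m(2) + f(5)·m(1) = 1 + 1/8·40617/32768 + 1/8·3489/4096 + 1/8·217/512 + 3/8·17/64 + 1/4·1/8 = 378865/262144
E[N_6] = m(6) = 378865/262144

378865/262144


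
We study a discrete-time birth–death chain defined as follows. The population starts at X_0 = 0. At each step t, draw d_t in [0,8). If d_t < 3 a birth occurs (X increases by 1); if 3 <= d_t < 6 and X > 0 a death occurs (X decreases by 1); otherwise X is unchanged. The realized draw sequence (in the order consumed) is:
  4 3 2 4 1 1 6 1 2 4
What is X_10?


t=0: X=0, d=4 → hold, X_1=0
t=1: X=0, d=3 → hold, X_2=0
t=2: X=0, d=2 → birth, X_3=1
t=3: X=1, d=4 → death, X_4=0
t=4: X=0, d=1 → birth, X_5=1
t=5: X=1, d=1 → birth, X_6=2
t=6: X=2, d=6 → hold, X_7=2
t=7: X=2, d=1 → birth, X_8=3
t=8: X=3, d=2 → birth, X_9=4
t=9: X=4, d=4 → death, X_10=3

3


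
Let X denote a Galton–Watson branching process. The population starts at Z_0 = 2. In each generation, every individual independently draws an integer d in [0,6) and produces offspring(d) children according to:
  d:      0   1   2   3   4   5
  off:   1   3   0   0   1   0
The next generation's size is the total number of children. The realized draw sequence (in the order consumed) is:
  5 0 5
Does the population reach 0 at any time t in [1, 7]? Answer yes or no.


gen 0: Z_0=2, draws=[5, 0], offspring=[0, 1], Z_1=1
gen 1: Z_1=1, draws=[5], offspring=[0], Z_2=0
gen 2: Z_2=0, draws=[], offspring=[], Z_3=0
gen 3: Z_3=0, draws=[], offspring=[], Z_4=0
gen 4: Z_4=0, draws=[], offspring=[], Z_5=0
gen 5: Z_5=0, draws=[], offspring=[], Z_6=0
gen 6: Z_6=0, draws=[], offspring=[], Z_7=0

yes


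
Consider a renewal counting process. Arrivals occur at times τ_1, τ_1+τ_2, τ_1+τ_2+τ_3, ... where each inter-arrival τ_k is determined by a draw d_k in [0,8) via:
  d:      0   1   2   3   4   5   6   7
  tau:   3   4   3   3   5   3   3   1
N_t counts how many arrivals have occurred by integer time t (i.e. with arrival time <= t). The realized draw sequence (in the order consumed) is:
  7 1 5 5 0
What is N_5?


2

draw d_1=7: τ_1=1, arrival time A_1=1
draw d_2=1: τ_2=4, arrival time A_2=5
draw d_3=5: τ_3=3, arrival time A_3=8
draw d_4=5: τ_4=3, arrival time A_4=11
draw d_5=0: τ_5=3, arrival time A_5=14
N_t over t=0..5: 0:0 1:1 2:1 3:1 4:1 5:2


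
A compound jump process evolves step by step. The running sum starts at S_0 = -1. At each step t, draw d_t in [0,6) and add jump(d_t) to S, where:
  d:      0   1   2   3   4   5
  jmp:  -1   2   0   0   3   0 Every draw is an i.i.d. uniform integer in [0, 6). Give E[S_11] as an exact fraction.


19/3

Outcome values over d=0..5: [-1, 2, 0, 0, 3, 0]
Σy = 4, Σy² = 14, M = 6
μ = 4/6 = 2/3,  σ² = 14/6 − (2/3)² = 17/9
E[S_11] = -1 + 11·(2/3) = 19/3


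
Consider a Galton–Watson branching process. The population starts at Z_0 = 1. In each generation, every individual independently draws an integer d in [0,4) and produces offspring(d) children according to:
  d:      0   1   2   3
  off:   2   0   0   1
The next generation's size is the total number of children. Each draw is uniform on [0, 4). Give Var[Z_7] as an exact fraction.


Outcome values over d=0..3: [2, 0, 0, 1]
Σy = 3, Σy² = 5, M = 4
μ = 3/4 = 3/4,  σ² = 5/4 − (3/4)² = 11/16
V_0 = 0, E_0 = 1
V_1 = 11/16·E_0 + (3/4)²·V_0 = 11/16;  E_1 = 3/4
V_2 = 11/16·E_1 + (3/4)²·V_1 = 231/256;  E_2 = 9/16
V_3 = 11/16·E_2 + (3/4)²·V_2 = 3663/4096;  E_3 = 27/64
V_4 = 11/16·E_3 + (3/4)²·V_3 = 51975/65536;  E_4 = 81/256
V_5 = 11/16·E_4 + (3/4)²·V_4 = 695871/1048576;  E_5 = 243/1024
V_6 = 11/16·E_5 + (3/4)²·V_5 = 8999991/16777216;  E_6 = 729/4096
V_7 = 11/16·E_6 + (3/4)²·V_6 = 113845743/268435456;  E_7 = 2187/16384

113845743/268435456


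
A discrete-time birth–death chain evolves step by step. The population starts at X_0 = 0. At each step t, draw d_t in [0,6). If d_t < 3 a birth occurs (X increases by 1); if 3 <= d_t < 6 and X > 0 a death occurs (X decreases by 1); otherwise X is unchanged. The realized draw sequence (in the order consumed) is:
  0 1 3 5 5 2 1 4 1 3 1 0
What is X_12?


t=0: X=0, d=0 → birth, X_1=1
t=1: X=1, d=1 → birth, X_2=2
t=2: X=2, d=3 → death, X_3=1
t=3: X=1, d=5 → death, X_4=0
t=4: X=0, d=5 → hold, X_5=0
t=5: X=0, d=2 → birth, X_6=1
t=6: X=1, d=1 → birth, X_7=2
t=7: X=2, d=4 → death, X_8=1
t=8: X=1, d=1 → birth, X_9=2
t=9: X=2, d=3 → death, X_10=1
t=10: X=1, d=1 → birth, X_11=2
t=11: X=2, d=0 → birth, X_12=3

3


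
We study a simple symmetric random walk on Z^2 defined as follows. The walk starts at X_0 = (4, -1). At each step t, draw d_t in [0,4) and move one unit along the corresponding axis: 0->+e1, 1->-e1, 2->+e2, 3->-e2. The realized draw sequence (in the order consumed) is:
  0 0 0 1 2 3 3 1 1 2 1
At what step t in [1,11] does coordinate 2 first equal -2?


7

t=0: X=(4, -1), d=0 → +e1, X_1=(5, -1)
t=1: X=(5, -1), d=0 → +e1, X_2=(6, -1)
t=2: X=(6, -1), d=0 → +e1, X_3=(7, -1)
t=3: X=(7, -1), d=1 → -e1, X_4=(6, -1)
t=4: X=(6, -1), d=2 → +e2, X_5=(6, 0)
t=5: X=(6, 0), d=3 → -e2, X_6=(6, -1)
t=6: X=(6, -1), d=3 → -e2, X_7=(6, -2)
t=7: X=(6, -2), d=1 → -e1, X_8=(5, -2)
t=8: X=(5, -2), d=1 → -e1, X_9=(4, -2)
t=9: X=(4, -2), d=2 → +e2, X_10=(4, -1)
t=10: X=(4, -1), d=1 → -e1, X_11=(3, -1)


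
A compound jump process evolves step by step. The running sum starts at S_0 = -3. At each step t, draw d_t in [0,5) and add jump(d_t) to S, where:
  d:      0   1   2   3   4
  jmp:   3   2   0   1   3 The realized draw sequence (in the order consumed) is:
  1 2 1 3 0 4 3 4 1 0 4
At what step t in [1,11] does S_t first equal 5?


5

t=0: S=-3, d=1, jump=2, S_1=-1
t=1: S=-1, d=2, jump=0, S_2=-1
t=2: S=-1, d=1, jump=2, S_3=1
t=3: S=1, d=3, jump=1, S_4=2
t=4: S=2, d=0, jump=3, S_5=5
t=5: S=5, d=4, jump=3, S_6=8
t=6: S=8, d=3, jump=1, S_7=9
t=7: S=9, d=4, jump=3, S_8=12
t=8: S=12, d=1, jump=2, S_9=14
t=9: S=14, d=0, jump=3, S_10=17
t=10: S=17, d=4, jump=3, S_11=20


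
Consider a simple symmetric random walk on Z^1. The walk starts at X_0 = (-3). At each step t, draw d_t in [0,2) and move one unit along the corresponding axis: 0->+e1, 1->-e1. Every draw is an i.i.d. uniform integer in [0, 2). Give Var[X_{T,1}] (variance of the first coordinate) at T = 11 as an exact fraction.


11

Outcome values over d=0..1: [1, -1]
Σy = 0, Σy² = 2, M = 2
μ = 0/2 = 0,  σ² = 2/2 − (0)² = 1
Independent increments: Var[X_11] = 11·σ² = 11·(1) = 11


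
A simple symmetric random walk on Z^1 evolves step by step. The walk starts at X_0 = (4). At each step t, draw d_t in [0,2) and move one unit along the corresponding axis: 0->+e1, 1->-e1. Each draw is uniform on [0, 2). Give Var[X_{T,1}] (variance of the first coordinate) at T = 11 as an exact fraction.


Outcome values over d=0..1: [1, -1]
Σy = 0, Σy² = 2, M = 2
μ = 0/2 = 0,  σ² = 2/2 − (0)² = 1
Independent increments: Var[X_11] = 11·σ² = 11·(1) = 11

11


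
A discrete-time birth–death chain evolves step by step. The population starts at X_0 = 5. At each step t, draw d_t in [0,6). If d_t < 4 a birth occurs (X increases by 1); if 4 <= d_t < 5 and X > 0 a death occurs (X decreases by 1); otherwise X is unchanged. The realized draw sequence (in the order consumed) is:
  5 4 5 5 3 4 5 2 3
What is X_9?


t=0: X=5, d=5 → hold, X_1=5
t=1: X=5, d=4 → death, X_2=4
t=2: X=4, d=5 → hold, X_3=4
t=3: X=4, d=5 → hold, X_4=4
t=4: X=4, d=3 → birth, X_5=5
t=5: X=5, d=4 → death, X_6=4
t=6: X=4, d=5 → hold, X_7=4
t=7: X=4, d=2 → birth, X_8=5
t=8: X=5, d=3 → birth, X_9=6

6
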